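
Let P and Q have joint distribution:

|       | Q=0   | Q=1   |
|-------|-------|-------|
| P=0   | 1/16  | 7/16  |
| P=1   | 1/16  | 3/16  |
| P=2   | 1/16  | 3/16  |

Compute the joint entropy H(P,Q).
H(P,Q) = -Σ P(P,Q) log₂ P(P,Q), summed over the non-zero cells:
H(P,Q) = -[(1/16)·log₂(1/16) + (7/16)·log₂(7/16) + (1/16)·log₂(1/16) + (3/16)·log₂(3/16) + (1/16)·log₂(1/16) + (3/16)·log₂(3/16)]
  = 0.2500 + 0.5218 + 0.2500 + 0.4528 + 0.2500 + 0.4528
  = 2.1774 bits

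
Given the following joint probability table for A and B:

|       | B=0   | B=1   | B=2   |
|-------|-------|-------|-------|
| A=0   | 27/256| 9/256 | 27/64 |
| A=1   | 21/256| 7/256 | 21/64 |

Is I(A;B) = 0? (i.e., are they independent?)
Marginal P(A) (row sums):
  P(A=0) = 27/256 + 9/256 + 27/64 = 9/16
  P(A=1) = 21/256 + 7/256 + 21/64 = 7/16
Marginal P(B) (column sums):
  P(B=0) = 27/256 + 21/256 = 3/16
  P(B=1) = 9/256 + 7/256 = 1/16
  P(B=2) = 27/64 + 21/64 = 3/4

A and B are independent iff P(A=i,B=j) = P(A=i)·P(B=j) for every cell.
  P(A=0)·P(B=0) = 9/16 × 3/16 = 27/256 = P(A=0,B=0) ✓
  P(A=0)·P(B=1) = 9/16 × 1/16 = 9/256 = P(A=0,B=1) ✓
  P(A=0)·P(B=2) = 9/16 × 3/4 = 27/64 = P(A=0,B=2) ✓
  P(A=1)·P(B=0) = 7/16 × 3/16 = 21/256 = P(A=1,B=0) ✓
  P(A=1)·P(B=1) = 7/16 × 1/16 = 7/256 = P(A=1,B=1) ✓
  P(A=1)·P(B=2) = 7/16 × 3/4 = 21/64 = P(A=1,B=2) ✓

Yes, A and B are independent: every cell factors, so I(A;B) = 0 bits.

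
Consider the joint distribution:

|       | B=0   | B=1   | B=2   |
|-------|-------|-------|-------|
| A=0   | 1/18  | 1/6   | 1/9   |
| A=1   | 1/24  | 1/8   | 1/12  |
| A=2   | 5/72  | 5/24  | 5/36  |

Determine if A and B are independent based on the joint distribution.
Marginal P(A) (row sums):
  P(A=0) = 1/18 + 1/6 + 1/9 = 1/3
  P(A=1) = 1/24 + 1/8 + 1/12 = 1/4
  P(A=2) = 5/72 + 5/24 + 5/36 = 5/12
Marginal P(B) (column sums):
  P(B=0) = 1/18 + 1/24 + 5/72 = 1/6
  P(B=1) = 1/6 + 1/8 + 5/24 = 1/2
  P(B=2) = 1/9 + 1/12 + 5/36 = 1/3

A and B are independent iff P(A=i,B=j) = P(A=i)·P(B=j) for every cell.
  P(A=0)·P(B=0) = 1/3 × 1/6 = 1/18 = P(A=0,B=0) ✓
  P(A=0)·P(B=1) = 1/3 × 1/2 = 1/6 = P(A=0,B=1) ✓
  P(A=0)·P(B=2) = 1/3 × 1/3 = 1/9 = P(A=0,B=2) ✓
  P(A=1)·P(B=0) = 1/4 × 1/6 = 1/24 = P(A=1,B=0) ✓
  P(A=1)·P(B=1) = 1/4 × 1/2 = 1/8 = P(A=1,B=1) ✓
  P(A=1)·P(B=2) = 1/4 × 1/3 = 1/12 = P(A=1,B=2) ✓
  P(A=2)·P(B=0) = 5/12 × 1/6 = 5/72 = P(A=2,B=0) ✓
  P(A=2)·P(B=1) = 5/12 × 1/2 = 5/24 = P(A=2,B=1) ✓
  P(A=2)·P(B=2) = 5/12 × 1/3 = 5/36 = P(A=2,B=2) ✓

Yes, A and B are independent: every cell factors, so I(A;B) = 0 bits.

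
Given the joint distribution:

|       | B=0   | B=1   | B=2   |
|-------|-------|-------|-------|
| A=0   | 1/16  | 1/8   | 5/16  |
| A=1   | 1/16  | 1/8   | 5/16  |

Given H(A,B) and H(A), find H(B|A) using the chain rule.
From the chain rule: H(A,B) = H(A) + H(B|A)
Therefore: H(B|A) = H(A,B) - H(A)

H(A,B) = -[(1/16)·log₂(1/16) + (1/8)·log₂(1/8) + (5/16)·log₂(5/16) + (1/16)·log₂(1/16) + (1/8)·log₂(1/8) + (5/16)·log₂(5/16)]
  = 0.2500 + 0.3750 + 0.5244 + 0.2500 + 0.3750 + 0.5244
  = 2.2988 bits
Marginal P(A) (row sums):
  P(A=0) = 1/16 + 1/8 + 5/16 = 1/2
  P(A=1) = 1/16 + 1/8 + 5/16 = 1/2
H(A) = -[(1/2)·log₂(1/2) + (1/2)·log₂(1/2)]
  = 0.5000 + 0.5000
  = 1.0000 bits

H(B|A) = 2.2988 - 1.0000 = 1.2988 bits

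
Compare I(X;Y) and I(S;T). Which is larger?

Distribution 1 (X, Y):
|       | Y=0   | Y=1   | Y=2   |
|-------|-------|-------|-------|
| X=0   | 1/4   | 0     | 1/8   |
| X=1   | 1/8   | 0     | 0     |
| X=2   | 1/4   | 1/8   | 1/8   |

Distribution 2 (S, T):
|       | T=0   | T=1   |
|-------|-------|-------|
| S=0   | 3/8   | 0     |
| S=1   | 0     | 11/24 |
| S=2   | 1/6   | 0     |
Distribution 1 (X, Y):
Marginal P(X) (row sums):
  P(X=0) = 1/4 + 0 + 1/8 = 3/8
  P(X=1) = 1/8 + 0 + 0 = 1/8
  P(X=2) = 1/4 + 1/8 + 1/8 = 1/2
Marginal P(Y) (column sums):
  P(Y=0) = 1/4 + 1/8 + 1/4 = 5/8
  P(Y=1) = 0 + 0 + 1/8 = 1/8
  P(Y=2) = 1/8 + 0 + 1/8 = 1/4

H(X) = -[(3/8)·log₂(3/8) + (1/8)·log₂(1/8) + (1/2)·log₂(1/2)]
  = 0.5306 + 0.3750 + 0.5000
  = 1.4056 bits
H(Y) = -[(5/8)·log₂(5/8) + (1/8)·log₂(1/8) + (1/4)·log₂(1/4)]
  = 0.4238 + 0.3750 + 0.5000
  = 1.2988 bits
H(X,Y) = -[(1/4)·log₂(1/4) + (1/8)·log₂(1/8) + (1/8)·log₂(1/8) + (1/4)·log₂(1/4) + (1/8)·log₂(1/8) + (1/8)·log₂(1/8)]
  = 0.5000 + 0.3750 + 0.3750 + 0.5000 + 0.3750 + 0.3750
  = 2.5000 bits

I(X;Y) = H(X) + H(Y) - H(X,Y)
  = 1.4056 + 1.2988 - 2.5000
  = 0.2044 bits

Distribution 2 (S, T):
Marginal P(S) (row sums):
  P(S=0) = 3/8 + 0 = 3/8
  P(S=1) = 0 + 11/24 = 11/24
  P(S=2) = 1/6 + 0 = 1/6
Marginal P(T) (column sums):
  P(T=0) = 3/8 + 0 + 1/6 = 13/24
  P(T=1) = 0 + 11/24 + 0 = 11/24

H(S) = -[(3/8)·log₂(3/8) + (11/24)·log₂(11/24) + (1/6)·log₂(1/6)]
  = 0.5306 + 0.5159 + 0.4308
  = 1.4773 bits
H(T) = -[(13/24)·log₂(13/24) + (11/24)·log₂(11/24)]
  = 0.4791 + 0.5159
  = 0.9950 bits
H(S,T) = -[(3/8)·log₂(3/8) + (11/24)·log₂(11/24) + (1/6)·log₂(1/6)]
  = 0.5306 + 0.5159 + 0.4308
  = 1.4773 bits

I(S;T) = H(S) + H(T) - H(S,T)
  = 1.4773 + 0.9950 - 1.4773
  = 0.9950 bits

I(S;T) = 0.9950 bits > I(X;Y) = 0.2044 bits, so (S, T) has the higher mutual information (stronger dependence).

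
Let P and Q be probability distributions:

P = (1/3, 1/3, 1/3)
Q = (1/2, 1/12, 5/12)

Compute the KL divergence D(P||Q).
D(P||Q) = Σ P(i) log₂(P(i)/Q(i))
  i=0: (1/3) × log₂((1/3)/(1/2)) = (1/3) × log₂(2/3) = -0.1950
  i=1: (1/3) × log₂((1/3)/(1/12)) = (1/3) × log₂(4) = 0.6667
  i=2: (1/3) × log₂((1/3)/(5/12)) = (1/3) × log₂(4/5) = -0.1073
D(P||Q) = -0.1950 + 0.6667 - 0.1073
  = 0.3644 bits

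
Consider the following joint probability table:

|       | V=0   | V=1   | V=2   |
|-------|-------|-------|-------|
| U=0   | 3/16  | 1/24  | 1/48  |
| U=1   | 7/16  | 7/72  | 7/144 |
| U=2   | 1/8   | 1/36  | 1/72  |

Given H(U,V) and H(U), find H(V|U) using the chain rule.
From the chain rule: H(U,V) = H(U) + H(V|U)
Therefore: H(V|U) = H(U,V) - H(U)

H(U,V) = -[(3/16)·log₂(3/16) + (1/24)·log₂(1/24) + (1/48)·log₂(1/48) + (7/16)·log₂(7/16) + (7/72)·log₂(7/72) + (7/144)·log₂(7/144) + (1/8)·log₂(1/8) + (1/36)·log₂(1/36) + (1/72)·log₂(1/72)]
  = 0.4528 + 0.1910 + 0.1164 + 0.5218 + 0.3269 + 0.2121 + 0.3750 + 0.1436 + 0.0857
  = 2.4253 bits
Marginal P(U) (row sums):
  P(U=0) = 3/16 + 1/24 + 1/48 = 1/4
  P(U=1) = 7/16 + 7/72 + 7/144 = 7/12
  P(U=2) = 1/8 + 1/36 + 1/72 = 1/6
H(U) = -[(1/4)·log₂(1/4) + (7/12)·log₂(7/12) + (1/6)·log₂(1/6)]
  = 0.5000 + 0.4536 + 0.4308
  = 1.3844 bits

H(V|U) = 2.4253 - 1.3844 = 1.0409 bits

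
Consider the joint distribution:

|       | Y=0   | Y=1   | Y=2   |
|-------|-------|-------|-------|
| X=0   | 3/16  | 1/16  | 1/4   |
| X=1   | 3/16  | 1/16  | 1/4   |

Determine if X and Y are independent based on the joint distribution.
Marginal P(X) (row sums):
  P(X=0) = 3/16 + 1/16 + 1/4 = 1/2
  P(X=1) = 3/16 + 1/16 + 1/4 = 1/2
Marginal P(Y) (column sums):
  P(Y=0) = 3/16 + 3/16 = 3/8
  P(Y=1) = 1/16 + 1/16 = 1/8
  P(Y=2) = 1/4 + 1/4 = 1/2

X and Y are independent iff P(X=i,Y=j) = P(X=i)·P(Y=j) for every cell.
  P(X=0)·P(Y=0) = 1/2 × 3/8 = 3/16 = P(X=0,Y=0) ✓
  P(X=0)·P(Y=1) = 1/2 × 1/8 = 1/16 = P(X=0,Y=1) ✓
  P(X=0)·P(Y=2) = 1/2 × 1/2 = 1/4 = P(X=0,Y=2) ✓
  P(X=1)·P(Y=0) = 1/2 × 3/8 = 3/16 = P(X=1,Y=0) ✓
  P(X=1)·P(Y=1) = 1/2 × 1/8 = 1/16 = P(X=1,Y=1) ✓
  P(X=1)·P(Y=2) = 1/2 × 1/2 = 1/4 = P(X=1,Y=2) ✓

Yes, X and Y are independent: every cell factors, so I(X;Y) = 0 bits.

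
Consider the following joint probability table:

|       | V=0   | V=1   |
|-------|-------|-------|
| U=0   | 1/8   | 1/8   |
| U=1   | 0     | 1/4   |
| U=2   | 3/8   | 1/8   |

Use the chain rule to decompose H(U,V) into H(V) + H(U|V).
By the chain rule: H(U,V) = H(V) + H(U|V)

Marginal P(V) (column sums):
  P(V=0) = 1/8 + 0 + 3/8 = 1/2
  P(V=1) = 1/8 + 1/4 + 1/8 = 1/2
H(V) = -[(1/2)·log₂(1/2) + (1/2)·log₂(1/2)]
  = 0.5000 + 0.5000
  = 1.0000 bits
H(U|V) = -Σ P(U,V)·log₂ P(U|V), where P(U|V) = P(U,V) / P(V)
  (cells with P(U,V) = 0 contribute 0)
  (U=0,V=0): P(U|V) = (1/8)/(1/2) = 1/4;  -(1/8)·log₂(1/4) = 0.2500
  (U=0,V=1): P(U|V) = (1/8)/(1/2) = 1/4;  -(1/8)·log₂(1/4) = 0.2500
  (U=1,V=1): P(U|V) = (1/4)/(1/2) = 1/2;  -(1/4)·log₂(1/2) = 0.2500
  (U=2,V=0): P(U|V) = (3/8)/(1/2) = 3/4;  -(3/8)·log₂(3/4) = 0.1556
  (U=2,V=1): P(U|V) = (1/8)/(1/2) = 1/4;  -(1/8)·log₂(1/4) = 0.2500
H(U|V) = 0.2500 + 0.2500 + 0.2500 + 0.1556 + 0.2500
  = 1.1556 bits

H(U,V) = H(V) + H(U|V) = 1.0000 + 1.1556 = 2.1556 bits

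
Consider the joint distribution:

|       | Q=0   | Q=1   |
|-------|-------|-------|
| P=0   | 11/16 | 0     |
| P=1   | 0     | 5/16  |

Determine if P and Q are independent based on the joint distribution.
Marginal P(P) (row sums):
  P(P=0) = 11/16 + 0 = 11/16
  P(P=1) = 0 + 5/16 = 5/16
Marginal P(Q) (column sums):
  P(Q=0) = 11/16 + 0 = 11/16
  P(Q=1) = 0 + 5/16 = 5/16

P and Q are independent iff P(P=i,Q=j) = P(P=i)·P(Q=j) for every cell.
  P(P=0)·P(Q=0) = 11/16 × 11/16 = 121/256, but P(P=0,Q=0) = 11/16 ✗

No, P and Q are not independent. Quantitatively, I(P;Q) > 0:

H(P) = -[(11/16)·log₂(11/16) + (5/16)·log₂(5/16)]
  = 0.3716 + 0.5244
  = 0.8960 bits
H(Q) = -[(11/16)·log₂(11/16) + (5/16)·log₂(5/16)]
  = 0.3716 + 0.5244
  = 0.8960 bits
H(P,Q) = -[(11/16)·log₂(11/16) + (5/16)·log₂(5/16)]
  = 0.3716 + 0.5244
  = 0.8960 bits
I(P;Q) = H(P) + H(Q) - H(P,Q) = 0.8960 + 0.8960 - 0.8960 = 0.8960 bits > 0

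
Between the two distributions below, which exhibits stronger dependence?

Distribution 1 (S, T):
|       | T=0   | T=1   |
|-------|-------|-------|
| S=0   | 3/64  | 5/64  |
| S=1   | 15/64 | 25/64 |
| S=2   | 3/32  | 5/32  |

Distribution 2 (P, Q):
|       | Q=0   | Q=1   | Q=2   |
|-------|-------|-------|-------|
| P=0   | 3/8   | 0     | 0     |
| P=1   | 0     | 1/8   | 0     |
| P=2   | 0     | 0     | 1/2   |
Distribution 1 (S, T):
Marginal P(S) (row sums):
  P(S=0) = 3/64 + 5/64 = 1/8
  P(S=1) = 15/64 + 25/64 = 5/8
  P(S=2) = 3/32 + 5/32 = 1/4
Marginal P(T) (column sums):
  P(T=0) = 3/64 + 15/64 + 3/32 = 3/8
  P(T=1) = 5/64 + 25/64 + 5/32 = 5/8

H(S) = -[(1/8)·log₂(1/8) + (5/8)·log₂(5/8) + (1/4)·log₂(1/4)]
  = 0.3750 + 0.4238 + 0.5000
  = 1.2988 bits
H(T) = -[(3/8)·log₂(3/8) + (5/8)·log₂(5/8)]
  = 0.5306 + 0.4238
  = 0.9544 bits
H(S,T) = -[(3/64)·log₂(3/64) + (5/64)·log₂(5/64) + (15/64)·log₂(15/64) + (25/64)·log₂(25/64) + (3/32)·log₂(3/32) + (5/32)·log₂(5/32)]
  = 0.2070 + 0.2873 + 0.4906 + 0.5297 + 0.3202 + 0.4184
  = 2.2532 bits

I(S;T) = H(S) + H(T) - H(S,T)
  = 1.2988 + 0.9544 - 2.2532
  = 0.0000 bits

Distribution 2 (P, Q):
Marginal P(P) (row sums):
  P(P=0) = 3/8 + 0 + 0 = 3/8
  P(P=1) = 0 + 1/8 + 0 = 1/8
  P(P=2) = 0 + 0 + 1/2 = 1/2
Marginal P(Q) (column sums):
  P(Q=0) = 3/8 + 0 + 0 = 3/8
  P(Q=1) = 0 + 1/8 + 0 = 1/8
  P(Q=2) = 0 + 0 + 1/2 = 1/2

H(P) = -[(3/8)·log₂(3/8) + (1/8)·log₂(1/8) + (1/2)·log₂(1/2)]
  = 0.5306 + 0.3750 + 0.5000
  = 1.4056 bits
H(Q) = -[(3/8)·log₂(3/8) + (1/8)·log₂(1/8) + (1/2)·log₂(1/2)]
  = 0.5306 + 0.3750 + 0.5000
  = 1.4056 bits
H(P,Q) = -[(3/8)·log₂(3/8) + (1/8)·log₂(1/8) + (1/2)·log₂(1/2)]
  = 0.5306 + 0.3750 + 0.5000
  = 1.4056 bits

I(P;Q) = H(P) + H(Q) - H(P,Q)
  = 1.4056 + 1.4056 - 1.4056
  = 1.4056 bits

I(P;Q) = 1.4056 bits > I(S;T) = 0.0000 bits, so (P, Q) has the higher mutual information (stronger dependence).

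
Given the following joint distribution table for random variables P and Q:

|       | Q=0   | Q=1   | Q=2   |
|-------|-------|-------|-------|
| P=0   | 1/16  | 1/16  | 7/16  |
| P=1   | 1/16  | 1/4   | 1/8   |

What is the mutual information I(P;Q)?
Marginal P(P) (row sums):
  P(P=0) = 1/16 + 1/16 + 7/16 = 9/16
  P(P=1) = 1/16 + 1/4 + 1/8 = 7/16
Marginal P(Q) (column sums):
  P(Q=0) = 1/16 + 1/16 = 1/8
  P(Q=1) = 1/16 + 1/4 = 5/16
  P(Q=2) = 7/16 + 1/8 = 9/16

H(P) = -[(9/16)·log₂(9/16) + (7/16)·log₂(7/16)]
  = 0.4669 + 0.5218
  = 0.9887 bits
H(Q) = -[(1/8)·log₂(1/8) + (5/16)·log₂(5/16) + (9/16)·log₂(9/16)]
  = 0.3750 + 0.5244 + 0.4669
  = 1.3663 bits
H(P,Q) = -[(1/16)·log₂(1/16) + (1/16)·log₂(1/16) + (7/16)·log₂(7/16) + (1/16)·log₂(1/16) + (1/4)·log₂(1/4) + (1/8)·log₂(1/8)]
  = 0.2500 + 0.2500 + 0.5218 + 0.2500 + 0.5000 + 0.3750
  = 2.1468 bits

I(P;Q) = H(P) + H(Q) - H(P,Q)
  = 0.9887 + 1.3663 - 2.1468
  = 0.2082 bits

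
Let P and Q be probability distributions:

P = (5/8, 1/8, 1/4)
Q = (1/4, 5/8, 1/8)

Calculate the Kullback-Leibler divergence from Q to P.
D(P||Q) = Σ P(i) log₂(P(i)/Q(i))
  i=0: (5/8) × log₂((5/8)/(1/4)) = (5/8) × log₂(5/2) = 0.8262
  i=1: (1/8) × log₂((1/8)/(5/8)) = (1/8) × log₂(1/5) = -0.2902
  i=2: (1/4) × log₂((1/4)/(1/8)) = (1/4) × log₂(2) = 0.2500
D(P||Q) = 0.8262 - 0.2902 + 0.2500
  = 0.7860 bits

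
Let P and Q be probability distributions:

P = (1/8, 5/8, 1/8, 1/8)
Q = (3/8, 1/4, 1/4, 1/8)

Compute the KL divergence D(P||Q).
D(P||Q) = Σ P(i) log₂(P(i)/Q(i))
  i=0: (1/8) × log₂((1/8)/(3/8)) = (1/8) × log₂(1/3) = -0.1981
  i=1: (5/8) × log₂((5/8)/(1/4)) = (5/8) × log₂(5/2) = 0.8262
  i=2: (1/8) × log₂((1/8)/(1/4)) = (1/8) × log₂(1/2) = -0.1250
  i=3: (1/8) × log₂((1/8)/(1/8)) = (1/8) × log₂(1) = 0.0000
D(P||Q) = -0.1981 + 0.8262 - 0.1250 + 0.0000
  = 0.5031 bits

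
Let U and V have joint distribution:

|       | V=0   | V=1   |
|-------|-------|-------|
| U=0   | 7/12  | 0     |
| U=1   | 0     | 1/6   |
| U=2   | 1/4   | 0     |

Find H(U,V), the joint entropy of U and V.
H(U,V) = -Σ P(U,V) log₂ P(U,V), summed over the non-zero cells:
H(U,V) = -[(7/12)·log₂(7/12) + (1/6)·log₂(1/6) + (1/4)·log₂(1/4)]
  = 0.4536 + 0.4308 + 0.5000
  = 1.3844 bits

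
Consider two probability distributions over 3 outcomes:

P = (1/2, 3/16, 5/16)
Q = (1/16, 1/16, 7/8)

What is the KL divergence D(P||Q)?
D(P||Q) = Σ P(i) log₂(P(i)/Q(i))
  i=0: (1/2) × log₂((1/2)/(1/16)) = (1/2) × log₂(8) = 1.5000
  i=1: (3/16) × log₂((3/16)/(1/16)) = (3/16) × log₂(3) = 0.2972
  i=2: (5/16) × log₂((5/16)/(7/8)) = (5/16) × log₂(5/14) = -0.4642
D(P||Q) = 1.5000 + 0.2972 - 0.4642
  = 1.3330 bits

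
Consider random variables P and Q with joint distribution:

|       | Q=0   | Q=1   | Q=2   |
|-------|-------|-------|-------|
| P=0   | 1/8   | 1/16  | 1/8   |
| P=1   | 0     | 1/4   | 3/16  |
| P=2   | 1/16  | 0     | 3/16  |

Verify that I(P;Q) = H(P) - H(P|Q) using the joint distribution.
Left side, from I(P;Q) = H(P) + H(Q) - H(P,Q):
Marginal P(P) (row sums):
  P(P=0) = 1/8 + 1/16 + 1/8 = 5/16
  P(P=1) = 0 + 1/4 + 3/16 = 7/16
  P(P=2) = 1/16 + 0 + 3/16 = 1/4
Marginal P(Q) (column sums):
  P(Q=0) = 1/8 + 0 + 1/16 = 3/16
  P(Q=1) = 1/16 + 1/4 + 0 = 5/16
  P(Q=2) = 1/8 + 3/16 + 3/16 = 1/2

H(P) = -[(5/16)·log₂(5/16) + (7/16)·log₂(7/16) + (1/4)·log₂(1/4)]
  = 0.5244 + 0.5218 + 0.5000
  = 1.5462 bits
H(Q) = -[(3/16)·log₂(3/16) + (5/16)·log₂(5/16) + (1/2)·log₂(1/2)]
  = 0.4528 + 0.5244 + 0.5000
  = 1.4772 bits
H(P,Q) = -[(1/8)·log₂(1/8) + (1/16)·log₂(1/16) + (1/8)·log₂(1/8) + (1/4)·log₂(1/4) + (3/16)·log₂(3/16) + (1/16)·log₂(1/16) + (3/16)·log₂(3/16)]
  = 0.3750 + 0.2500 + 0.3750 + 0.5000 + 0.4528 + 0.2500 + 0.4528
  = 2.6556 bits

I(P;Q) = H(P) + H(Q) - H(P,Q)
  = 1.5462 + 1.4772 - 2.6556
  = 0.3678 bits

Right side, with H(P|Q) computed directly from the conditional probabilities:
H(P|Q) = -Σ P(P,Q)·log₂ P(P|Q), where P(P|Q) = P(P,Q) / P(Q)
  (cells with P(P,Q) = 0 contribute 0)
  (P=0,Q=0): P(P|Q) = (1/8)/(3/16) = 2/3;  -(1/8)·log₂(2/3) = 0.0731
  (P=0,Q=1): P(P|Q) = (1/16)/(5/16) = 1/5;  -(1/16)·log₂(1/5) = 0.1451
  (P=0,Q=2): P(P|Q) = (1/8)/(1/2) = 1/4;  -(1/8)·log₂(1/4) = 0.2500
  (P=1,Q=1): P(P|Q) = (1/4)/(5/16) = 4/5;  -(1/4)·log₂(4/5) = 0.0805
  (P=1,Q=2): P(P|Q) = (3/16)/(1/2) = 3/8;  -(3/16)·log₂(3/8) = 0.2653
  (P=2,Q=0): P(P|Q) = (1/16)/(3/16) = 1/3;  -(1/16)·log₂(1/3) = 0.0991
  (P=2,Q=2): P(P|Q) = (3/16)/(1/2) = 3/8;  -(3/16)·log₂(3/8) = 0.2653
H(P|Q) = 0.0731 + 0.1451 + 0.2500 + 0.0805 + 0.2653 + 0.0991 + 0.2653
  = 1.1784 bits
H(P) - H(P|Q) = 1.5462 - 1.1784 = 0.3678 bits

Both sides equal 0.3678 bits, so I(P;Q) = H(P) - H(P|Q) ✓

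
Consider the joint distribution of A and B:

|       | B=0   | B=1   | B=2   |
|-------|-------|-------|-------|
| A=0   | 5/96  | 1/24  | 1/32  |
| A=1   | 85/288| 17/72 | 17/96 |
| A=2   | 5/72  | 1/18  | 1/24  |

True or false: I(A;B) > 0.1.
Marginal P(A) (row sums):
  P(A=0) = 5/96 + 1/24 + 1/32 = 1/8
  P(A=1) = 85/288 + 17/72 + 17/96 = 17/24
  P(A=2) = 5/72 + 1/18 + 1/24 = 1/6
Marginal P(B) (column sums):
  P(B=0) = 5/96 + 85/288 + 5/72 = 5/12
  P(B=1) = 1/24 + 17/72 + 1/18 = 1/3
  P(B=2) = 1/32 + 17/96 + 1/24 = 1/4

H(A) = -[(1/8)·log₂(1/8) + (17/24)·log₂(17/24) + (1/6)·log₂(1/6)]
  = 0.3750 + 0.3524 + 0.4308
  = 1.1582 bits
H(B) = -[(5/12)·log₂(5/12) + (1/3)·log₂(1/3) + (1/4)·log₂(1/4)]
  = 0.5263 + 0.5283 + 0.5000
  = 1.5546 bits
H(A,B) = -[(5/96)·log₂(5/96) + (1/24)·log₂(1/24) + (1/32)·log₂(1/32) + (85/288)·log₂(85/288) + (17/72)·log₂(17/72) + (17/96)·log₂(17/96) + (5/72)·log₂(5/72) + (1/18)·log₂(1/18) + (1/24)·log₂(1/24)]
  = 0.2220 + 0.1910 + 0.1563 + 0.5196 + 0.4917 + 0.4423 + 0.2672 + 0.2317 + 0.1910
  = 2.7128 bits

I(A;B) = H(A) + H(B) - H(A,B)
  = 1.1582 + 1.5546 - 2.7128
  = 0.0000 bits

False. I(A;B) = 0.0000 bits, which is ≤ 0.1 bits.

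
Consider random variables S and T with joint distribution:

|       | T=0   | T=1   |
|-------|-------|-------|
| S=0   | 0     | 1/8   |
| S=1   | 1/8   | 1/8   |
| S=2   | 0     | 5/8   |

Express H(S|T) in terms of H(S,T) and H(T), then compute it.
H(S|T) = H(S,T) - H(T)

Marginal P(T) (column sums):
  P(T=0) = 0 + 1/8 + 0 = 1/8
  P(T=1) = 1/8 + 1/8 + 5/8 = 7/8

H(S,T) = -[(1/8)·log₂(1/8) + (1/8)·log₂(1/8) + (1/8)·log₂(1/8) + (5/8)·log₂(5/8)]
  = 0.3750 + 0.3750 + 0.3750 + 0.4238
  = 1.5488 bits
H(T) = -[(1/8)·log₂(1/8) + (7/8)·log₂(7/8)]
  = 0.3750 + 0.1686
  = 0.5436 bits

H(S|T) = 1.5488 - 0.5436 = 1.0052 bits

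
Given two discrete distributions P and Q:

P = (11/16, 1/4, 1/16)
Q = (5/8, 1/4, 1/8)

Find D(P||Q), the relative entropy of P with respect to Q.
D(P||Q) = Σ P(i) log₂(P(i)/Q(i))
  i=0: (11/16) × log₂((11/16)/(5/8)) = (11/16) × log₂(11/10) = 0.0945
  i=1: (1/4) × log₂((1/4)/(1/4)) = (1/4) × log₂(1) = 0.0000
  i=2: (1/16) × log₂((1/16)/(1/8)) = (1/16) × log₂(1/2) = -0.0625
D(P||Q) = 0.0945 + 0.0000 - 0.0625
  = 0.0320 bits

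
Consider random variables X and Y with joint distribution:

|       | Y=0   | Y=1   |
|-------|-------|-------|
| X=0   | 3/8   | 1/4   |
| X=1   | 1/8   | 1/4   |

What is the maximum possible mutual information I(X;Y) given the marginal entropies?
The upper bound on mutual information is I(X;Y) ≤ min(H(X), H(Y)).

Marginal P(X) (row sums):
  P(X=0) = 3/8 + 1/4 = 5/8
  P(X=1) = 1/8 + 1/4 = 3/8
Marginal P(Y) (column sums):
  P(Y=0) = 3/8 + 1/8 = 1/2
  P(Y=1) = 1/4 + 1/4 = 1/2

H(X) = -[(5/8)·log₂(5/8) + (3/8)·log₂(3/8)]
  = 0.4238 + 0.5306
  = 0.9544 bits
H(Y) = -[(1/2)·log₂(1/2) + (1/2)·log₂(1/2)]
  = 0.5000 + 0.5000
  = 1.0000 bits

Maximum possible I(X;Y) = min(0.9544, 1.0000) = 0.9544 bits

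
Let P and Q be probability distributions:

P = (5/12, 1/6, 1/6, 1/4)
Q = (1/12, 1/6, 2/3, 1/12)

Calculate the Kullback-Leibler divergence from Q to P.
D(P||Q) = Σ P(i) log₂(P(i)/Q(i))
  i=0: (5/12) × log₂((5/12)/(1/12)) = (5/12) × log₂(5) = 0.9675
  i=1: (1/6) × log₂((1/6)/(1/6)) = (1/6) × log₂(1) = 0.0000
  i=2: (1/6) × log₂((1/6)/(2/3)) = (1/6) × log₂(1/4) = -0.3333
  i=3: (1/4) × log₂((1/4)/(1/12)) = (1/4) × log₂(3) = 0.3962
D(P||Q) = 0.9675 + 0.0000 - 0.3333 + 0.3962
  = 1.0304 bits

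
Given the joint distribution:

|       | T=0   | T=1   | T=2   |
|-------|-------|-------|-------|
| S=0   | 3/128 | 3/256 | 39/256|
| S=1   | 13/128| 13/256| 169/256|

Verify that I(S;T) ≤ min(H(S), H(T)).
Marginal P(S) (row sums):
  P(S=0) = 3/128 + 3/256 + 39/256 = 3/16
  P(S=1) = 13/128 + 13/256 + 169/256 = 13/16
Marginal P(T) (column sums):
  P(T=0) = 3/128 + 13/128 = 1/8
  P(T=1) = 3/256 + 13/256 = 1/16
  P(T=2) = 39/256 + 169/256 = 13/16

H(S) = -[(3/16)·log₂(3/16) + (13/16)·log₂(13/16)]
  = 0.4528 + 0.2434
  = 0.6962 bits
H(T) = -[(1/8)·log₂(1/8) + (1/16)·log₂(1/16) + (13/16)·log₂(13/16)]
  = 0.3750 + 0.2500 + 0.2434
  = 0.8684 bits
H(S,T) = -[(3/128)·log₂(3/128) + (3/256)·log₂(3/256) + (39/256)·log₂(39/256) + (13/128)·log₂(13/128) + (13/256)·log₂(13/256) + (169/256)·log₂(169/256)]
  = 0.1269 + 0.0752 + 0.4136 + 0.3351 + 0.2183 + 0.3955
  = 1.5646 bits

I(S;T) = H(S) + H(T) - H(S,T)
  = 0.6962 + 0.8684 - 1.5646
  = 0.0000 bits

min(H(S), H(T)) = min(0.6962, 0.8684) = 0.6962 bits
Since 0.0000 ≤ 0.6962, the bound is satisfied ✓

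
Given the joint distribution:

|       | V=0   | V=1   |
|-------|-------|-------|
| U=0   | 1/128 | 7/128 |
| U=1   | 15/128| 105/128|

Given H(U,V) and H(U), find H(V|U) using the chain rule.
From the chain rule: H(U,V) = H(U) + H(V|U)
Therefore: H(V|U) = H(U,V) - H(U)

H(U,V) = -[(1/128)·log₂(1/128) + (7/128)·log₂(7/128) + (15/128)·log₂(15/128) + (105/128)·log₂(105/128)]
  = 0.0547 + 0.2293 + 0.3625 + 0.2344
  = 0.8809 bits
Marginal P(U) (row sums):
  P(U=0) = 1/128 + 7/128 = 1/16
  P(U=1) = 15/128 + 105/128 = 15/16
H(U) = -[(1/16)·log₂(1/16) + (15/16)·log₂(15/16)]
  = 0.2500 + 0.0873
  = 0.3373 bits

H(V|U) = 0.8809 - 0.3373 = 0.5436 bits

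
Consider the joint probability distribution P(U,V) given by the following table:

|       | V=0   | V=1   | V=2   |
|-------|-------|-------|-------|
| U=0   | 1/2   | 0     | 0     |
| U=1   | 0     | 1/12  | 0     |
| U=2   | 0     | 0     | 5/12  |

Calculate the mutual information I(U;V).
Marginal P(U) (row sums):
  P(U=0) = 1/2 + 0 + 0 = 1/2
  P(U=1) = 0 + 1/12 + 0 = 1/12
  P(U=2) = 0 + 0 + 5/12 = 5/12
Marginal P(V) (column sums):
  P(V=0) = 1/2 + 0 + 0 = 1/2
  P(V=1) = 0 + 1/12 + 0 = 1/12
  P(V=2) = 0 + 0 + 5/12 = 5/12

H(U) = -[(1/2)·log₂(1/2) + (1/12)·log₂(1/12) + (5/12)·log₂(5/12)]
  = 0.5000 + 0.2987 + 0.5263
  = 1.3250 bits
H(V) = -[(1/2)·log₂(1/2) + (1/12)·log₂(1/12) + (5/12)·log₂(5/12)]
  = 0.5000 + 0.2987 + 0.5263
  = 1.3250 bits
H(U,V) = -[(1/2)·log₂(1/2) + (1/12)·log₂(1/12) + (5/12)·log₂(5/12)]
  = 0.5000 + 0.2987 + 0.5263
  = 1.3250 bits

I(U;V) = H(U) + H(V) - H(U,V)
  = 1.3250 + 1.3250 - 1.3250
  = 1.3250 bits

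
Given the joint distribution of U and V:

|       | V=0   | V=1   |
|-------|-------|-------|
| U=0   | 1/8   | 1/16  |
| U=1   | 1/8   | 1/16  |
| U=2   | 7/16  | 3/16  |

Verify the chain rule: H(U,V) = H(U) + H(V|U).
Left side:
H(U,V) = -[(1/8)·log₂(1/8) + (1/16)·log₂(1/16) + (1/8)·log₂(1/8) + (1/16)·log₂(1/16) + (7/16)·log₂(7/16) + (3/16)·log₂(3/16)]
  = 0.3750 + 0.2500 + 0.3750 + 0.2500 + 0.5218 + 0.4528
  = 2.2246 bits

Right side:
Marginal P(U) (row sums):
  P(U=0) = 1/8 + 1/16 = 3/16
  P(U=1) = 1/8 + 1/16 = 3/16
  P(U=2) = 7/16 + 3/16 = 5/8
H(U) = -[(3/16)·log₂(3/16) + (3/16)·log₂(3/16) + (5/8)·log₂(5/8)]
  = 0.4528 + 0.4528 + 0.4238
  = 1.3294 bits
H(V|U) = -Σ P(U,V)·log₂ P(V|U), where P(V|U) = P(U,V) / P(U)
  (U=0,V=0): P(V|U) = (1/8)/(3/16) = 2/3;  -(1/8)·log₂(2/3) = 0.0731
  (U=0,V=1): P(V|U) = (1/16)/(3/16) = 1/3;  -(1/16)·log₂(1/3) = 0.0991
  (U=1,V=0): P(V|U) = (1/8)/(3/16) = 2/3;  -(1/8)·log₂(2/3) = 0.0731
  (U=1,V=1): P(V|U) = (1/16)/(3/16) = 1/3;  -(1/16)·log₂(1/3) = 0.0991
  (U=2,V=0): P(V|U) = (7/16)/(5/8) = 7/10;  -(7/16)·log₂(7/10) = 0.2251
  (U=2,V=1): P(V|U) = (3/16)/(5/8) = 3/10;  -(3/16)·log₂(3/10) = 0.3257
H(V|U) = 0.0731 + 0.0991 + 0.0731 + 0.0991 + 0.2251 + 0.3257
  = 0.8952 bits
H(U) + H(V|U) = 1.3294 + 0.8952 = 2.2246 bits

Both sides equal 2.2246 bits, so the chain rule holds ✓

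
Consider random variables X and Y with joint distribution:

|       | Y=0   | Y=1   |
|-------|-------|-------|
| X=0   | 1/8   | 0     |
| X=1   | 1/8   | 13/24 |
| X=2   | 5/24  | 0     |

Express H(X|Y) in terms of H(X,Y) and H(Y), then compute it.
H(X|Y) = H(X,Y) - H(Y)

Marginal P(Y) (column sums):
  P(Y=0) = 1/8 + 1/8 + 5/24 = 11/24
  P(Y=1) = 0 + 13/24 + 0 = 13/24

H(X,Y) = -[(1/8)·log₂(1/8) + (1/8)·log₂(1/8) + (13/24)·log₂(13/24) + (5/24)·log₂(5/24)]
  = 0.3750 + 0.3750 + 0.4791 + 0.4715
  = 1.7006 bits
H(Y) = -[(11/24)·log₂(11/24) + (13/24)·log₂(13/24)]
  = 0.5159 + 0.4791
  = 0.9950 bits

H(X|Y) = 1.7006 - 0.9950 = 0.7056 bits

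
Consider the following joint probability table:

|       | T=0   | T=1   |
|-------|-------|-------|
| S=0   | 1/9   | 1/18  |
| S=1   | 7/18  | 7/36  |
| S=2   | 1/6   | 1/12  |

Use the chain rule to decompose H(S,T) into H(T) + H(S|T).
By the chain rule: H(S,T) = H(T) + H(S|T)

Marginal P(T) (column sums):
  P(T=0) = 1/9 + 7/18 + 1/6 = 2/3
  P(T=1) = 1/18 + 7/36 + 1/12 = 1/3
H(T) = -[(2/3)·log₂(2/3) + (1/3)·log₂(1/3)]
  = 0.3900 + 0.5283
  = 0.9183 bits
H(S|T) = -Σ P(S,T)·log₂ P(S|T), where P(S|T) = P(S,T) / P(T)
  (S=0,T=0): P(S|T) = (1/9)/(2/3) = 1/6;  -(1/9)·log₂(1/6) = 0.2872
  (S=0,T=1): P(S|T) = (1/18)/(1/3) = 1/6;  -(1/18)·log₂(1/6) = 0.1436
  (S=1,T=0): P(S|T) = (7/18)/(2/3) = 7/12;  -(7/18)·log₂(7/12) = 0.3024
  (S=1,T=1): P(S|T) = (7/36)/(1/3) = 7/12;  -(7/36)·log₂(7/12) = 0.1512
  (S=2,T=0): P(S|T) = (1/6)/(2/3) = 1/4;  -(1/6)·log₂(1/4) = 0.3333
  (S=2,T=1): P(S|T) = (1/12)/(1/3) = 1/4;  -(1/12)·log₂(1/4) = 0.1667
H(S|T) = 0.2872 + 0.1436 + 0.3024 + 0.1512 + 0.3333 + 0.1667
  = 1.3844 bits

H(S,T) = H(T) + H(S|T) = 0.9183 + 1.3844 = 2.3027 bits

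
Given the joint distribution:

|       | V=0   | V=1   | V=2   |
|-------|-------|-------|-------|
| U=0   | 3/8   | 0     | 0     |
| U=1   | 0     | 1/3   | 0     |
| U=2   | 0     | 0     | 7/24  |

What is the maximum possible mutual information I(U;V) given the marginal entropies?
The upper bound on mutual information is I(U;V) ≤ min(H(U), H(V)).

Marginal P(U) (row sums):
  P(U=0) = 3/8 + 0 + 0 = 3/8
  P(U=1) = 0 + 1/3 + 0 = 1/3
  P(U=2) = 0 + 0 + 7/24 = 7/24
Marginal P(V) (column sums):
  P(V=0) = 3/8 + 0 + 0 = 3/8
  P(V=1) = 0 + 1/3 + 0 = 1/3
  P(V=2) = 0 + 0 + 7/24 = 7/24

H(U) = -[(3/8)·log₂(3/8) + (1/3)·log₂(1/3) + (7/24)·log₂(7/24)]
  = 0.5306 + 0.5283 + 0.5185
  = 1.5774 bits
H(V) = -[(3/8)·log₂(3/8) + (1/3)·log₂(1/3) + (7/24)·log₂(7/24)]
  = 0.5306 + 0.5283 + 0.5185
  = 1.5774 bits

Maximum possible I(U;V) = min(1.5774, 1.5774) = 1.5774 bits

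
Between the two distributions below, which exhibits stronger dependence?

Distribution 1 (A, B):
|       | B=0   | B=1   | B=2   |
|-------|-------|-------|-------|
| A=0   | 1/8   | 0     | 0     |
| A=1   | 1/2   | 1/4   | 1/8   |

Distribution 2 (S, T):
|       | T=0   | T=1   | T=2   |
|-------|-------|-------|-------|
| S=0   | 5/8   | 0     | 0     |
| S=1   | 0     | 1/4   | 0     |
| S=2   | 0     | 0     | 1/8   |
Distribution 1 (A, B):
Marginal P(A) (row sums):
  P(A=0) = 1/8 + 0 + 0 = 1/8
  P(A=1) = 1/2 + 1/4 + 1/8 = 7/8
Marginal P(B) (column sums):
  P(B=0) = 1/8 + 1/2 = 5/8
  P(B=1) = 0 + 1/4 = 1/4
  P(B=2) = 0 + 1/8 = 1/8

H(A) = -[(1/8)·log₂(1/8) + (7/8)·log₂(7/8)]
  = 0.3750 + 0.1686
  = 0.5436 bits
H(B) = -[(5/8)·log₂(5/8) + (1/4)·log₂(1/4) + (1/8)·log₂(1/8)]
  = 0.4238 + 0.5000 + 0.3750
  = 1.2988 bits
H(A,B) = -[(1/8)·log₂(1/8) + (1/2)·log₂(1/2) + (1/4)·log₂(1/4) + (1/8)·log₂(1/8)]
  = 0.3750 + 0.5000 + 0.5000 + 0.3750
  = 1.7500 bits

I(A;B) = H(A) + H(B) - H(A,B)
  = 0.5436 + 1.2988 - 1.7500
  = 0.0924 bits

Distribution 2 (S, T):
Marginal P(S) (row sums):
  P(S=0) = 5/8 + 0 + 0 = 5/8
  P(S=1) = 0 + 1/4 + 0 = 1/4
  P(S=2) = 0 + 0 + 1/8 = 1/8
Marginal P(T) (column sums):
  P(T=0) = 5/8 + 0 + 0 = 5/8
  P(T=1) = 0 + 1/4 + 0 = 1/4
  P(T=2) = 0 + 0 + 1/8 = 1/8

H(S) = -[(5/8)·log₂(5/8) + (1/4)·log₂(1/4) + (1/8)·log₂(1/8)]
  = 0.4238 + 0.5000 + 0.3750
  = 1.2988 bits
H(T) = -[(5/8)·log₂(5/8) + (1/4)·log₂(1/4) + (1/8)·log₂(1/8)]
  = 0.4238 + 0.5000 + 0.3750
  = 1.2988 bits
H(S,T) = -[(5/8)·log₂(5/8) + (1/4)·log₂(1/4) + (1/8)·log₂(1/8)]
  = 0.4238 + 0.5000 + 0.3750
  = 1.2988 bits

I(S;T) = H(S) + H(T) - H(S,T)
  = 1.2988 + 1.2988 - 1.2988
  = 1.2988 bits

I(S;T) = 1.2988 bits > I(A;B) = 0.0924 bits, so (S, T) has the higher mutual information (stronger dependence).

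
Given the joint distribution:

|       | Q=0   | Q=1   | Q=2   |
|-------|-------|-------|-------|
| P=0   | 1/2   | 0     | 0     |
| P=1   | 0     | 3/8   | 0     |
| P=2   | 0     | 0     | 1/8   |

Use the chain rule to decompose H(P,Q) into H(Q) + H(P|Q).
By the chain rule: H(P,Q) = H(Q) + H(P|Q)

Marginal P(Q) (column sums):
  P(Q=0) = 1/2 + 0 + 0 = 1/2
  P(Q=1) = 0 + 3/8 + 0 = 3/8
  P(Q=2) = 0 + 0 + 1/8 = 1/8
H(Q) = -[(1/2)·log₂(1/2) + (3/8)·log₂(3/8) + (1/8)·log₂(1/8)]
  = 0.5000 + 0.5306 + 0.3750
  = 1.4056 bits
H(P|Q) = -Σ P(P,Q)·log₂ P(P|Q), where P(P|Q) = P(P,Q) / P(Q)
  (cells with P(P,Q) = 0 contribute 0)
  (P=0,Q=0): P(P|Q) = (1/2)/(1/2) = 1;  -(1/2)·log₂(1) = 0.0000
  (P=1,Q=1): P(P|Q) = (3/8)/(3/8) = 1;  -(3/8)·log₂(1) = 0.0000
  (P=2,Q=2): P(P|Q) = (1/8)/(1/8) = 1;  -(1/8)·log₂(1) = 0.0000
H(P|Q) = 0.0000 + 0.0000 + 0.0000
  = 0.0000 bits

H(P,Q) = H(Q) + H(P|Q) = 1.4056 + 0.0000 = 1.4056 bits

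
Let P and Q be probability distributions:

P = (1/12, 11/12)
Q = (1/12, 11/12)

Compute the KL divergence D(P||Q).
D(P||Q) = Σ P(i) log₂(P(i)/Q(i))
  i=0: (1/12) × log₂((1/12)/(1/12)) = (1/12) × log₂(1) = 0.0000
  i=1: (11/12) × log₂((11/12)/(11/12)) = (11/12) × log₂(1) = 0.0000
D(P||Q) = 0.0000 + 0.0000
  = 0.0000 bits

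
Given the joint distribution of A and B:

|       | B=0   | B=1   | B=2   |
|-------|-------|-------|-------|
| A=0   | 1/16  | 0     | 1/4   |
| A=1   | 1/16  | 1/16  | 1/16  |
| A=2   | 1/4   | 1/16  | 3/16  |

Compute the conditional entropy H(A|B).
Marginal P(B) (column sums):
  P(B=0) = 1/16 + 1/16 + 1/4 = 3/8
  P(B=1) = 0 + 1/16 + 1/16 = 1/8
  P(B=2) = 1/4 + 1/16 + 3/16 = 1/2

H(A|B) = -Σ P(A,B)·log₂ P(A|B), where P(A|B) = P(A,B) / P(B)
  (cells with P(A,B) = 0 contribute 0)
  (A=0,B=0): P(A|B) = (1/16)/(3/8) = 1/6;  -(1/16)·log₂(1/6) = 0.1616
  (A=0,B=2): P(A|B) = (1/4)/(1/2) = 1/2;  -(1/4)·log₂(1/2) = 0.2500
  (A=1,B=0): P(A|B) = (1/16)/(3/8) = 1/6;  -(1/16)·log₂(1/6) = 0.1616
  (A=1,B=1): P(A|B) = (1/16)/(1/8) = 1/2;  -(1/16)·log₂(1/2) = 0.0625
  (A=1,B=2): P(A|B) = (1/16)/(1/2) = 1/8;  -(1/16)·log₂(1/8) = 0.1875
  (A=2,B=0): P(A|B) = (1/4)/(3/8) = 2/3;  -(1/4)·log₂(2/3) = 0.1462
  (A=2,B=1): P(A|B) = (1/16)/(1/8) = 1/2;  -(1/16)·log₂(1/2) = 0.0625
  (A=2,B=2): P(A|B) = (3/16)/(1/2) = 3/8;  -(3/16)·log₂(3/8) = 0.2653
H(A|B) = 0.1616 + 0.2500 + 0.1616 + 0.0625 + 0.1875 + 0.1462 + 0.0625 + 0.2653
  = 1.2972 bits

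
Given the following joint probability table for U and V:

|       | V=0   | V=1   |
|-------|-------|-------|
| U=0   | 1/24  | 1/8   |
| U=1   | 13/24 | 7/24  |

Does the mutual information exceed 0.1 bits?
Marginal P(U) (row sums):
  P(U=0) = 1/24 + 1/8 = 1/6
  P(U=1) = 13/24 + 7/24 = 5/6
Marginal P(V) (column sums):
  P(V=0) = 1/24 + 13/24 = 7/12
  P(V=1) = 1/8 + 7/24 = 5/12

H(U) = -[(1/6)·log₂(1/6) + (5/6)·log₂(5/6)]
  = 0.4308 + 0.2192
  = 0.6500 bits
H(V) = -[(7/12)·log₂(7/12) + (5/12)·log₂(5/12)]
  = 0.4536 + 0.5263
  = 0.9799 bits
H(U,V) = -[(1/24)·log₂(1/24) + (1/8)·log₂(1/8) + (13/24)·log₂(13/24) + (7/24)·log₂(7/24)]
  = 0.1910 + 0.3750 + 0.4791 + 0.5185
  = 1.5636 bits

I(U;V) = H(U) + H(V) - H(U,V)
  = 0.6500 + 0.9799 - 1.5636
  = 0.0663 bits

No. I(U;V) = 0.0663 bits, which is ≤ 0.1 bits.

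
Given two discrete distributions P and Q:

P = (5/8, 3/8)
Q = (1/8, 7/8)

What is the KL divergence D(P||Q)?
D(P||Q) = Σ P(i) log₂(P(i)/Q(i))
  i=0: (5/8) × log₂((5/8)/(1/8)) = (5/8) × log₂(5) = 1.4512
  i=1: (3/8) × log₂((3/8)/(7/8)) = (3/8) × log₂(3/7) = -0.4584
D(P||Q) = 1.4512 - 0.4584
  = 0.9928 bits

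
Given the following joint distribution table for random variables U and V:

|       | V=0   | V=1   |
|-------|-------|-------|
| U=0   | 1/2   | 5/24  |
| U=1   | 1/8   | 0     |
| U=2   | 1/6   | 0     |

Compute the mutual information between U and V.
Marginal P(U) (row sums):
  P(U=0) = 1/2 + 5/24 = 17/24
  P(U=1) = 1/8 + 0 = 1/8
  P(U=2) = 1/6 + 0 = 1/6
Marginal P(V) (column sums):
  P(V=0) = 1/2 + 1/8 + 1/6 = 19/24
  P(V=1) = 5/24 + 0 + 0 = 5/24

H(U) = -[(17/24)·log₂(17/24) + (1/8)·log₂(1/8) + (1/6)·log₂(1/6)]
  = 0.3524 + 0.3750 + 0.4308
  = 1.1582 bits
H(V) = -[(19/24)·log₂(19/24) + (5/24)·log₂(5/24)]
  = 0.2668 + 0.4715
  = 0.7383 bits
H(U,V) = -[(1/2)·log₂(1/2) + (5/24)·log₂(5/24) + (1/8)·log₂(1/8) + (1/6)·log₂(1/6)]
  = 0.5000 + 0.4715 + 0.3750 + 0.4308
  = 1.7773 bits

I(U;V) = H(U) + H(V) - H(U,V)
  = 1.1582 + 0.7383 - 1.7773
  = 0.1192 bits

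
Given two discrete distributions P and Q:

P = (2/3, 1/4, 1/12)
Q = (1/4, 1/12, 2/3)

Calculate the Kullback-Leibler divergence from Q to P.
D(P||Q) = Σ P(i) log₂(P(i)/Q(i))
  i=0: (2/3) × log₂((2/3)/(1/4)) = (2/3) × log₂(8/3) = 0.9434
  i=1: (1/4) × log₂((1/4)/(1/12)) = (1/4) × log₂(3) = 0.3962
  i=2: (1/12) × log₂((1/12)/(2/3)) = (1/12) × log₂(1/8) = -0.2500
D(P||Q) = 0.9434 + 0.3962 - 0.2500
  = 1.0896 bits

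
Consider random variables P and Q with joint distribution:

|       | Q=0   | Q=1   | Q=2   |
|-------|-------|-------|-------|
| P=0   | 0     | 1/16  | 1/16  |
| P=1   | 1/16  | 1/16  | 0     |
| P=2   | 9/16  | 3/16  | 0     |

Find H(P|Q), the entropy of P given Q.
Marginal P(Q) (column sums):
  P(Q=0) = 0 + 1/16 + 9/16 = 5/8
  P(Q=1) = 1/16 + 1/16 + 3/16 = 5/16
  P(Q=2) = 1/16 + 0 + 0 = 1/16

H(P|Q) = -Σ P(P,Q)·log₂ P(P|Q), where P(P|Q) = P(P,Q) / P(Q)
  (cells with P(P,Q) = 0 contribute 0)
  (P=0,Q=1): P(P|Q) = (1/16)/(5/16) = 1/5;  -(1/16)·log₂(1/5) = 0.1451
  (P=0,Q=2): P(P|Q) = (1/16)/(1/16) = 1;  -(1/16)·log₂(1) = 0.0000
  (P=1,Q=0): P(P|Q) = (1/16)/(5/8) = 1/10;  -(1/16)·log₂(1/10) = 0.2076
  (P=1,Q=1): P(P|Q) = (1/16)/(5/16) = 1/5;  -(1/16)·log₂(1/5) = 0.1451
  (P=2,Q=0): P(P|Q) = (9/16)/(5/8) = 9/10;  -(9/16)·log₂(9/10) = 0.0855
  (P=2,Q=1): P(P|Q) = (3/16)/(5/16) = 3/5;  -(3/16)·log₂(3/5) = 0.1382
H(P|Q) = 0.1451 + 0.0000 + 0.2076 + 0.1451 + 0.0855 + 0.1382
  = 0.7215 bits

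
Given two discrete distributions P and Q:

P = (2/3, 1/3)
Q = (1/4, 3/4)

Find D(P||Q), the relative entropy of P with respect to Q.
D(P||Q) = Σ P(i) log₂(P(i)/Q(i))
  i=0: (2/3) × log₂((2/3)/(1/4)) = (2/3) × log₂(8/3) = 0.9434
  i=1: (1/3) × log₂((1/3)/(3/4)) = (1/3) × log₂(4/9) = -0.3900
D(P||Q) = 0.9434 - 0.3900
  = 0.5534 bits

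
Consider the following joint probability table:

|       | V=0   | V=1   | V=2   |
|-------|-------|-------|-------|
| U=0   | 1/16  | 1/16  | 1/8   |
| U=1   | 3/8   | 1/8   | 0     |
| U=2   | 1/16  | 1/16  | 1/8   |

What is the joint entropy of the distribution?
H(U,V) = -Σ P(U,V) log₂ P(U,V), summed over the non-zero cells:
H(U,V) = -[(1/16)·log₂(1/16) + (1/16)·log₂(1/16) + (1/8)·log₂(1/8) + (3/8)·log₂(3/8) + (1/8)·log₂(1/8) + (1/16)·log₂(1/16) + (1/16)·log₂(1/16) + (1/8)·log₂(1/8)]
  = 0.2500 + 0.2500 + 0.3750 + 0.5306 + 0.3750 + 0.2500 + 0.2500 + 0.3750
  = 2.6556 bits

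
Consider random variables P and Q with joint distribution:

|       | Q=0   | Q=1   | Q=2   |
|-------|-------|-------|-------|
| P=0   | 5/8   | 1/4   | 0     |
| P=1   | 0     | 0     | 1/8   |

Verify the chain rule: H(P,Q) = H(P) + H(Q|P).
Left side:
H(P,Q) = -[(5/8)·log₂(5/8) + (1/4)·log₂(1/4) + (1/8)·log₂(1/8)]
  = 0.4238 + 0.5000 + 0.3750
  = 1.2988 bits

Right side:
Marginal P(P) (row sums):
  P(P=0) = 5/8 + 1/4 + 0 = 7/8
  P(P=1) = 0 + 0 + 1/8 = 1/8
H(P) = -[(7/8)·log₂(7/8) + (1/8)·log₂(1/8)]
  = 0.1686 + 0.3750
  = 0.5436 bits
H(Q|P) = -Σ P(P,Q)·log₂ P(Q|P), where P(Q|P) = P(P,Q) / P(P)
  (cells with P(P,Q) = 0 contribute 0)
  (P=0,Q=0): P(Q|P) = (5/8)/(7/8) = 5/7;  -(5/8)·log₂(5/7) = 0.3034
  (P=0,Q=1): P(Q|P) = (1/4)/(7/8) = 2/7;  -(1/4)·log₂(2/7) = 0.4518
  (P=1,Q=2): P(Q|P) = (1/8)/(1/8) = 1;  -(1/8)·log₂(1) = 0.0000
H(Q|P) = 0.3034 + 0.4518 + 0.0000
  = 0.7552 bits
H(P) + H(Q|P) = 0.5436 + 0.7552 = 1.2988 bits

Both sides equal 1.2988 bits, so the chain rule holds ✓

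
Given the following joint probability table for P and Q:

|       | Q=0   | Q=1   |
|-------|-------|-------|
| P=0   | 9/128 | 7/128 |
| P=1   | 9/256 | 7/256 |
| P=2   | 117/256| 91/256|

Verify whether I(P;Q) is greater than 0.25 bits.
Marginal P(P) (row sums):
  P(P=0) = 9/128 + 7/128 = 1/8
  P(P=1) = 9/256 + 7/256 = 1/16
  P(P=2) = 117/256 + 91/256 = 13/16
Marginal P(Q) (column sums):
  P(Q=0) = 9/128 + 9/256 + 117/256 = 9/16
  P(Q=1) = 7/128 + 7/256 + 91/256 = 7/16

H(P) = -[(1/8)·log₂(1/8) + (1/16)·log₂(1/16) + (13/16)·log₂(13/16)]
  = 0.3750 + 0.2500 + 0.2434
  = 0.8684 bits
H(Q) = -[(9/16)·log₂(9/16) + (7/16)·log₂(7/16)]
  = 0.4669 + 0.5218
  = 0.9887 bits
H(P,Q) = -[(9/128)·log₂(9/128) + (7/128)·log₂(7/128) + (9/256)·log₂(9/256) + (7/256)·log₂(7/256) + (117/256)·log₂(117/256) + (91/256)·log₂(91/256)]
  = 0.2693 + 0.2293 + 0.1698 + 0.1420 + 0.5163 + 0.5304
  = 1.8571 bits

I(P;Q) = H(P) + H(Q) - H(P,Q)
  = 0.8684 + 0.9887 - 1.8571
  = 0.0000 bits

No. I(P;Q) = 0.0000 bits, which is ≤ 0.25 bits.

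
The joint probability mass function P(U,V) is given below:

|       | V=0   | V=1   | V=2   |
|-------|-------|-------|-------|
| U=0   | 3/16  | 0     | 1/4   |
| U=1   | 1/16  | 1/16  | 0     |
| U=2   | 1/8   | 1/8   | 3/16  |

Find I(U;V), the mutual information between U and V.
Marginal P(U) (row sums):
  P(U=0) = 3/16 + 0 + 1/4 = 7/16
  P(U=1) = 1/16 + 1/16 + 0 = 1/8
  P(U=2) = 1/8 + 1/8 + 3/16 = 7/16
Marginal P(V) (column sums):
  P(V=0) = 3/16 + 1/16 + 1/8 = 3/8
  P(V=1) = 0 + 1/16 + 1/8 = 3/16
  P(V=2) = 1/4 + 0 + 3/16 = 7/16

H(U) = -[(7/16)·log₂(7/16) + (1/8)·log₂(1/8) + (7/16)·log₂(7/16)]
  = 0.5218 + 0.3750 + 0.5218
  = 1.4186 bits
H(V) = -[(3/8)·log₂(3/8) + (3/16)·log₂(3/16) + (7/16)·log₂(7/16)]
  = 0.5306 + 0.4528 + 0.5218
  = 1.5052 bits
H(U,V) = -[(3/16)·log₂(3/16) + (1/4)·log₂(1/4) + (1/16)·log₂(1/16) + (1/16)·log₂(1/16) + (1/8)·log₂(1/8) + (1/8)·log₂(1/8) + (3/16)·log₂(3/16)]
  = 0.4528 + 0.5000 + 0.2500 + 0.2500 + 0.3750 + 0.3750 + 0.4528
  = 2.6556 bits

I(U;V) = H(U) + H(V) - H(U,V)
  = 1.4186 + 1.5052 - 2.6556
  = 0.2682 bits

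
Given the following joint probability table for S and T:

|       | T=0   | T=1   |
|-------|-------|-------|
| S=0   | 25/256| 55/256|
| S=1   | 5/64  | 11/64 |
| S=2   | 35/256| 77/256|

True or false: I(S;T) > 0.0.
Marginal P(S) (row sums):
  P(S=0) = 25/256 + 55/256 = 5/16
  P(S=1) = 5/64 + 11/64 = 1/4
  P(S=2) = 35/256 + 77/256 = 7/16
Marginal P(T) (column sums):
  P(T=0) = 25/256 + 5/64 + 35/256 = 5/16
  P(T=1) = 55/256 + 11/64 + 77/256 = 11/16

H(S) = -[(5/16)·log₂(5/16) + (1/4)·log₂(1/4) + (7/16)·log₂(7/16)]
  = 0.5244 + 0.5000 + 0.5218
  = 1.5462 bits
H(T) = -[(5/16)·log₂(5/16) + (11/16)·log₂(11/16)]
  = 0.5244 + 0.3716
  = 0.8960 bits
H(S,T) = -[(25/256)·log₂(25/256) + (55/256)·log₂(55/256) + (5/64)·log₂(5/64) + (11/64)·log₂(11/64) + (35/256)·log₂(35/256) + (77/256)·log₂(77/256)]
  = 0.3277 + 0.4767 + 0.2873 + 0.4367 + 0.3925 + 0.5213
  = 2.4422 bits

I(S;T) = H(S) + H(T) - H(S,T)
  = 1.5462 + 0.8960 - 2.4422
  = 0.0000 bits

False. I(S;T) = 0.0000 bits, which is ≤ 0.0 bits.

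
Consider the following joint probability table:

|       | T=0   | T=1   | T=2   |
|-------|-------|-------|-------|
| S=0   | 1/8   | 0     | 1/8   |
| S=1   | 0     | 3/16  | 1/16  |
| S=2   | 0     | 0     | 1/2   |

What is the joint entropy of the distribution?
H(S,T) = -Σ P(S,T) log₂ P(S,T), summed over the non-zero cells:
H(S,T) = -[(1/8)·log₂(1/8) + (1/8)·log₂(1/8) + (3/16)·log₂(3/16) + (1/16)·log₂(1/16) + (1/2)·log₂(1/2)]
  = 0.3750 + 0.3750 + 0.4528 + 0.2500 + 0.5000
  = 1.9528 bits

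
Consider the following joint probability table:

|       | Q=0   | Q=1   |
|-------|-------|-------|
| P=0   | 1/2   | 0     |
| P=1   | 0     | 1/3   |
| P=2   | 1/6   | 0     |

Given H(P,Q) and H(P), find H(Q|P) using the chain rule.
From the chain rule: H(P,Q) = H(P) + H(Q|P)
Therefore: H(Q|P) = H(P,Q) - H(P)

H(P,Q) = -[(1/2)·log₂(1/2) + (1/3)·log₂(1/3) + (1/6)·log₂(1/6)]
  = 0.5000 + 0.5283 + 0.4308
  = 1.4591 bits
Marginal P(P) (row sums):
  P(P=0) = 1/2 + 0 = 1/2
  P(P=1) = 0 + 1/3 = 1/3
  P(P=2) = 1/6 + 0 = 1/6
H(P) = -[(1/2)·log₂(1/2) + (1/3)·log₂(1/3) + (1/6)·log₂(1/6)]
  = 0.5000 + 0.5283 + 0.4308
  = 1.4591 bits

H(Q|P) = 1.4591 - 1.4591 = 0.0000 bits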